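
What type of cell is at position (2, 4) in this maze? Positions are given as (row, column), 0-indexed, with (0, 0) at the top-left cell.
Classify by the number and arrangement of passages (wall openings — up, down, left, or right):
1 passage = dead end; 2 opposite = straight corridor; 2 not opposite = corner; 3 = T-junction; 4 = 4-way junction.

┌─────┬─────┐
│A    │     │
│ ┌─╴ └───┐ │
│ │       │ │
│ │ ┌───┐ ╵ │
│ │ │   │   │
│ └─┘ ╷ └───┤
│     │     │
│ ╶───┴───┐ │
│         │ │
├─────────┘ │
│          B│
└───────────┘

Checking cell at (2, 4):
Number of passages: 2
Cell type: corner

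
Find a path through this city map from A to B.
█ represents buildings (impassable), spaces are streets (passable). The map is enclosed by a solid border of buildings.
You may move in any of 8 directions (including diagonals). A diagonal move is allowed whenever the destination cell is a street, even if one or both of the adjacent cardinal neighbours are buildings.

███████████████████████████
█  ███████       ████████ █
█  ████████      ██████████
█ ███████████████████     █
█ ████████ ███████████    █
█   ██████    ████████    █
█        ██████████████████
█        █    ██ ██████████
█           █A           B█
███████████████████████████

Finding the shortest path from A to B:
Movement: 8-directional
Path length: 12 steps
Directions: right → right → right → right → right → right → right → right → right → right → right → right

Solution:

███████████████████████████
█  ███████       ████████ █
█  ████████      ██████████
█ ███████████████████     █
█ ████████ ███████████    █
█   ██████    ████████    █
█        ██████████████████
█        █    ██ ██████████
█           █A→→→→→→→→→→→B█
███████████████████████████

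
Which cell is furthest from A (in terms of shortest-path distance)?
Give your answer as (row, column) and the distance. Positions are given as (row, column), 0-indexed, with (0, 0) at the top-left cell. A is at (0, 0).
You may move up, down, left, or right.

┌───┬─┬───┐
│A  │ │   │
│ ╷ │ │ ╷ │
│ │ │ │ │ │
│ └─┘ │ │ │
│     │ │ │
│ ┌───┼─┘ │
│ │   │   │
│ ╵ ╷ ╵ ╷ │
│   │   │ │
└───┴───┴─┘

Computing BFS distances from A to all cells:
Furthest cell: (2, 3)
Distance: 17 steps

Path from A to the furthest cell:

┌───┬─┬───┐
│A  │ │↓ ↰│
│ ╷ │ │ ╷ │
│↓│ │ │↓│↑│
│ └─┘ │ │ │
│↓    │B│↑│
│ ┌───┼─┘ │
│↓│↱ ↓│↱ ↑│
│ ╵ ╷ ╵ ╷ │
│↳ ↑│↳ ↑│ │
└───┴───┴─┘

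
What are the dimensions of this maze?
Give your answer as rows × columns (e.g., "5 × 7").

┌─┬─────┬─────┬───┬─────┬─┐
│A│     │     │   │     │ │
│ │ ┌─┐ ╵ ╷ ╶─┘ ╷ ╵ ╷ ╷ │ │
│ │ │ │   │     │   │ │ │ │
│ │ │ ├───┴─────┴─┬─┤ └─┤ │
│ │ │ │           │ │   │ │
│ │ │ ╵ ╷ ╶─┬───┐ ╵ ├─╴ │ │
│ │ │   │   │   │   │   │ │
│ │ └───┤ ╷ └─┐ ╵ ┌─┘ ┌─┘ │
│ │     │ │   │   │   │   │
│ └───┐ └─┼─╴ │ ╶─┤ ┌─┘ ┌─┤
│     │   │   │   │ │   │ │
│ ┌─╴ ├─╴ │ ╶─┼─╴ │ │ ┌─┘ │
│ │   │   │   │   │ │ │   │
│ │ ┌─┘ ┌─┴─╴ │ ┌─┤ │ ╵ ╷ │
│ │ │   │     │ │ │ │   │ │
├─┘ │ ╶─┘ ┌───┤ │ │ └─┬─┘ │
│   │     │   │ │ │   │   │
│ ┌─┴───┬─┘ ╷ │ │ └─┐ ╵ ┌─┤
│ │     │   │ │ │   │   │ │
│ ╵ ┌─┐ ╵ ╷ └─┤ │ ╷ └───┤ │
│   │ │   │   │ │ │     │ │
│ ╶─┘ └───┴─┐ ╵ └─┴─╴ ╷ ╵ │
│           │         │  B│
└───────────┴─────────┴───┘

Counting the maze dimensions:
Rows (vertical): 12
Columns (horizontal): 13
Dimensions: 12 × 13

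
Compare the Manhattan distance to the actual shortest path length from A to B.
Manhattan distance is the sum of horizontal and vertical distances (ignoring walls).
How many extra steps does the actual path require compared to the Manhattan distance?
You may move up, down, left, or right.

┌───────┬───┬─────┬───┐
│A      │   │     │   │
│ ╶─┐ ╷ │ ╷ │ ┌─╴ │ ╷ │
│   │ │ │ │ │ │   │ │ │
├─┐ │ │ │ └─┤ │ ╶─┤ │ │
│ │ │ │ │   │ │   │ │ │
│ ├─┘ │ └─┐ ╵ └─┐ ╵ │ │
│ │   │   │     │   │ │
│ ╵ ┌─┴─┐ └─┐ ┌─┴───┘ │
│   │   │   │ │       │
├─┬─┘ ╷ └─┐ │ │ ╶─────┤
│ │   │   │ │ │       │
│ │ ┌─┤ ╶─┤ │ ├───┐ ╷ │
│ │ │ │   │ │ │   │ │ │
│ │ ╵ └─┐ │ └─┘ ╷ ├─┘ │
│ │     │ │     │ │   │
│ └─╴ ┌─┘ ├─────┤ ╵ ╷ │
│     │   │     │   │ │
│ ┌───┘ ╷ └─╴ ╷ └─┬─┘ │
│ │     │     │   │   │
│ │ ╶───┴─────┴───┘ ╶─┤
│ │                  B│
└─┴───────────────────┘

Manhattan distance: |10 - 0| + |10 - 0| = 20
Actual path length: 26
Extra steps: 26 - 20 = 6

Solution:

┌───────┬───┬─────┬───┐
│A → → ↓│   │     │   │
│ ╶─┐ ╷ │ ╷ │ ┌─╴ │ ╷ │
│   │ │↓│ │ │ │   │ │ │
├─┐ │ │ │ └─┤ │ ╶─┤ │ │
│ │ │ │↓│   │ │   │ │ │
│ ├─┘ │ └─┐ ╵ └─┐ ╵ │ │
│ │   │↳ ↓│     │   │ │
│ ╵ ┌─┴─┐ └─┐ ┌─┴───┘ │
│   │   │↳ ↓│ │       │
├─┬─┘ ╷ └─┐ │ │ ╶─────┤
│ │   │   │↓│ │       │
│ │ ┌─┤ ╶─┤ │ ├───┐ ╷ │
│ │ │ │   │↓│ │↱ ↓│ │ │
│ │ ╵ └─┐ │ └─┘ ╷ ├─┘ │
│ │     │ │↳ → ↑│↓│↱ ↓│
│ └─╴ ┌─┘ ├─────┤ ╵ ╷ │
│     │   │     │↳ ↑│↓│
│ ┌───┘ ╷ └─╴ ╷ └─┬─┘ │
│ │     │     │   │↓ ↲│
│ │ ╶───┴─────┴───┘ ╶─┤
│ │                ↳ B│
└─┴───────────────────┘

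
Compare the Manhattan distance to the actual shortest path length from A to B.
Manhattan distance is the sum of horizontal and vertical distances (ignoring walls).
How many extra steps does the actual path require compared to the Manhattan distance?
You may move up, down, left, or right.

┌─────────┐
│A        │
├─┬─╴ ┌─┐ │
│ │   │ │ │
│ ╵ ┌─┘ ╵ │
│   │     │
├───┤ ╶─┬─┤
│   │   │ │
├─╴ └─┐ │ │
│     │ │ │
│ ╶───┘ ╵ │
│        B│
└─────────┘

Manhattan distance: |5 - 0| + |4 - 0| = 9
Actual path length: 13
Extra steps: 13 - 9 = 4

Solution:

┌─────────┐
│A → → → ↓│
├─┬─╴ ┌─┐ │
│ │   │ │↓│
│ ╵ ┌─┘ ╵ │
│   │↓ ← ↲│
├───┤ ╶─┬─┤
│   │↳ ↓│ │
├─╴ └─┐ │ │
│     │↓│ │
│ ╶───┘ ╵ │
│      ↳ B│
└─────────┘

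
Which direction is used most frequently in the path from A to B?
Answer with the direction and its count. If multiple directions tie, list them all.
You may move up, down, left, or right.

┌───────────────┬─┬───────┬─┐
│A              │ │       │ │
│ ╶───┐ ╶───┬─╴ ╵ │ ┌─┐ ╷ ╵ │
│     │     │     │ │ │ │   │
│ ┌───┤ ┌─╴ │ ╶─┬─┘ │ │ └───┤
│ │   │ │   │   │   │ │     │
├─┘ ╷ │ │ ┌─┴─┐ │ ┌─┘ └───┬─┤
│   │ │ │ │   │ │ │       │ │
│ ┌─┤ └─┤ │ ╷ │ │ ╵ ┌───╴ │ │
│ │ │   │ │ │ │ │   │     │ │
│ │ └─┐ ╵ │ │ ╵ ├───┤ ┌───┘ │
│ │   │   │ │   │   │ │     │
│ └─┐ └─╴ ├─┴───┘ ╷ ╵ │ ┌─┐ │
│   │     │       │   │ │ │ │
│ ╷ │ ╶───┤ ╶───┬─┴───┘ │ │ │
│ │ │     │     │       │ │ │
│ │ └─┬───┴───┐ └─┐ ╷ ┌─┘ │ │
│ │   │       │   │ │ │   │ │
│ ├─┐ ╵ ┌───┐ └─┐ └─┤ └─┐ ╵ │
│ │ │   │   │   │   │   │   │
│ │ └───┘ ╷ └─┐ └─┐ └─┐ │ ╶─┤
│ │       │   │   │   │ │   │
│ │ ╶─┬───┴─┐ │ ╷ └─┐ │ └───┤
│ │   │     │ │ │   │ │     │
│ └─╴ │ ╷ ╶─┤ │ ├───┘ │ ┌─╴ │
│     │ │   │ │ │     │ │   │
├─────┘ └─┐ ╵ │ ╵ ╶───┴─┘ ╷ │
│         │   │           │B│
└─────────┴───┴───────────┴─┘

Directions: right, right, right, down, right, right, down, left, down, down, down, left, up, left, up, up, left, down, left, down, down, down, right, down, down, right, down, right, up, right, right, right, down, right, down, down, down, down, right, right, right, right, right, up, right, down
Counts: {'right': 18, 'down': 18, 'left': 5, 'up': 5}
Most common: down and right (tied at 18 times each)

Solution:

┌───────────────┬─┬───────┬─┐
│A → → ↓        │ │       │ │
│ ╶───┐ ╶───┬─╴ ╵ │ ┌─┐ ╷ ╵ │
│     │↳ → ↓│     │ │ │ │   │
│ ┌───┤ ┌─╴ │ ╶─┬─┘ │ │ └───┤
│ │↓ ↰│ │↓ ↲│   │   │ │     │
├─┘ ╷ │ │ ┌─┴─┐ │ ┌─┘ └───┬─┤
│↓ ↲│↑│ │↓│   │ │ │       │ │
│ ┌─┤ └─┤ │ ╷ │ │ ╵ ┌───╴ │ │
│↓│ │↑ ↰│↓│ │ │ │   │     │ │
│ │ └─┐ ╵ │ │ ╵ ├───┤ ┌───┘ │
│↓│   │↑ ↲│ │   │   │ │     │
│ └─┐ └─╴ ├─┴───┘ ╷ ╵ │ ┌─┐ │
│↳ ↓│     │       │   │ │ │ │
│ ╷ │ ╶───┤ ╶───┬─┴───┘ │ │ │
│ │↓│     │     │       │ │ │
│ │ └─┬───┴───┐ └─┐ ╷ ┌─┘ │ │
│ │↳ ↓│↱ → → ↓│   │ │ │   │ │
│ ├─┐ ╵ ┌───┐ └─┐ └─┤ └─┐ ╵ │
│ │ │↳ ↑│   │↳ ↓│   │   │   │
│ │ └───┘ ╷ └─┐ └─┐ └─┐ │ ╶─┤
│ │       │   │↓  │   │ │   │
│ │ ╶─┬───┴─┐ │ ╷ └─┐ │ └───┤
│ │   │     │ │↓│   │ │     │
│ └─╴ │ ╷ ╶─┤ │ ├───┘ │ ┌─╴ │
│     │ │   │ │↓│     │ │↱ ↓│
├─────┘ └─┐ ╵ │ ╵ ╶───┴─┘ ╷ │
│         │   │↳ → → → → ↑│B│
└─────────┴───┴───────────┴─┘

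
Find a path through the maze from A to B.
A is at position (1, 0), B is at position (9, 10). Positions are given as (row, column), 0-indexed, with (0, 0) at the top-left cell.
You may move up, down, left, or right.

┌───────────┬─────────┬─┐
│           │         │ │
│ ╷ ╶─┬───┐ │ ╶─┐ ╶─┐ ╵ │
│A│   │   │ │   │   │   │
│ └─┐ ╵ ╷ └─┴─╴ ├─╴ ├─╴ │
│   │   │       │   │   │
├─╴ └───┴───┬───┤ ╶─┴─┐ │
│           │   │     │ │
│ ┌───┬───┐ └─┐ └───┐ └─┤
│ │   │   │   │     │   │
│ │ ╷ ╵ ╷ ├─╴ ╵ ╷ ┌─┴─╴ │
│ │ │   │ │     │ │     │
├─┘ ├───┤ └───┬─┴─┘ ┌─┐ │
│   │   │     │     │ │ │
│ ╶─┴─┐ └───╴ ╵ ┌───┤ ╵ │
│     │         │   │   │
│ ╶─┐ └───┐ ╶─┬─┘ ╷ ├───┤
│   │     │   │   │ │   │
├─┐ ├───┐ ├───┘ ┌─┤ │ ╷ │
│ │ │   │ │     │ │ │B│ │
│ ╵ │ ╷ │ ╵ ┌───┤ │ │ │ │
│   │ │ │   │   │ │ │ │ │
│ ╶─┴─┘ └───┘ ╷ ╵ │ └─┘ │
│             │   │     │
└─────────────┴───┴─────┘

Finding the shortest path from (1, 0) to (9, 10):
Path length: 74 steps
Directions: up → right → down → right → down → right → up → right → down → right → right → right → up → left → up → right → right → down → right → down → left → down → right → right → down → right → down → left → left → down → left → left → down → left → up → left → left → up → up → left → down → left → up → left → down → down → left → down → right → right → down → right → right → down → down → right → up → right → right → up → right → up → right → down → down → down → down → right → right → up → up → up → left → down

Solution:

┌───────────┬─────────┬─┐
│↱ ↓        │↱ → ↓    │ │
│ ╷ ╶─┬───┐ │ ╶─┐ ╶─┐ ╵ │
│A│↳ ↓│↱ ↓│ │↑ ↰│↳ ↓│   │
│ └─┐ ╵ ╷ └─┴─╴ ├─╴ ├─╴ │
│   │↳ ↑│↳ → → ↑│↓ ↲│   │
├─╴ └───┴───┬───┤ ╶─┴─┐ │
│           │   │↳ → ↓│ │
│ ┌───┬───┐ └─┐ └───┐ └─┤
│ │↓ ↰│↓ ↰│   │     │↳ ↓│
│ │ ╷ ╵ ╷ ├─╴ ╵ ╷ ┌─┴─╴ │
│ │↓│↑ ↲│↑│     │ │↓ ← ↲│
├─┘ ├───┤ └───┬─┴─┘ ┌─┐ │
│↓ ↲│   │↑ ← ↰│↓ ← ↲│ │ │
│ ╶─┴─┐ └───╴ ╵ ┌───┤ ╵ │
│↳ → ↓│      ↑ ↲│↱ ↓│   │
│ ╶─┐ └───┐ ╶─┬─┘ ╷ ├───┤
│   │↳ → ↓│   │↱ ↑│↓│↓ ↰│
├─┐ ├───┐ ├───┘ ┌─┤ │ ╷ │
│ │ │   │↓│↱ → ↑│ │↓│B│↑│
│ ╵ │ ╷ │ ╵ ┌───┤ │ │ │ │
│   │ │ │↳ ↑│   │ │↓│ │↑│
│ ╶─┴─┘ └───┘ ╷ ╵ │ └─┘ │
│             │   │↳ → ↑│
└─────────────┴───┴─────┘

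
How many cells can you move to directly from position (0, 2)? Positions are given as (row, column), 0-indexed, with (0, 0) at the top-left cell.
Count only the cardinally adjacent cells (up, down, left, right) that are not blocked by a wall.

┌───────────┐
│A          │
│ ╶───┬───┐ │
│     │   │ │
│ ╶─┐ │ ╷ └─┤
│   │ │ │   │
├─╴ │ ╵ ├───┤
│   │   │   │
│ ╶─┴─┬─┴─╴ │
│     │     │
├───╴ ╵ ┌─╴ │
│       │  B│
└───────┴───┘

Checking passable neighbors of (0, 2):
Neighbors: (0, 1), (0, 3)
Count: 2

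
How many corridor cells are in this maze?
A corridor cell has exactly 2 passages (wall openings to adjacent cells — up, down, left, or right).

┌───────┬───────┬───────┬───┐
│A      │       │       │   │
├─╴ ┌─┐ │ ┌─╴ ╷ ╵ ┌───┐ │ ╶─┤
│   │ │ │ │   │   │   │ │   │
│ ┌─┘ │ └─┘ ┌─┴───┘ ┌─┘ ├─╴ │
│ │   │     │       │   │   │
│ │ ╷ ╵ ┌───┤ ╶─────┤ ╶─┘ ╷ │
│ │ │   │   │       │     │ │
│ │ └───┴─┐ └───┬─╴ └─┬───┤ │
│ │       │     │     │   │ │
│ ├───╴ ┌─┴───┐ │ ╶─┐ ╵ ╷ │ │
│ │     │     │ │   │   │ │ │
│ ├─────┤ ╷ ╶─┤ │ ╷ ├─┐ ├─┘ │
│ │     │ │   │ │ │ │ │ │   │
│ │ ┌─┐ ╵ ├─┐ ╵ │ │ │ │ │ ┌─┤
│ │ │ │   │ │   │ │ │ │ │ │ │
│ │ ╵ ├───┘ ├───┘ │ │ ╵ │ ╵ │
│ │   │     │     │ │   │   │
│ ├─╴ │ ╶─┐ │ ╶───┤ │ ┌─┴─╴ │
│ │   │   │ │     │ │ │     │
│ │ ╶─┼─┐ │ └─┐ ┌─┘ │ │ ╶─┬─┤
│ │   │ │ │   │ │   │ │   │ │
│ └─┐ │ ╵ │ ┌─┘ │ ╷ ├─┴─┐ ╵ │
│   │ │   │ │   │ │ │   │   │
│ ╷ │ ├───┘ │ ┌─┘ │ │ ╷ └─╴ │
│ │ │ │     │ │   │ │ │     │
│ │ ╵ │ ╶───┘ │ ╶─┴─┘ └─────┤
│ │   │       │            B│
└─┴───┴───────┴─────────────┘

Counting cells with exactly 2 passages:
Total corridor cells: 154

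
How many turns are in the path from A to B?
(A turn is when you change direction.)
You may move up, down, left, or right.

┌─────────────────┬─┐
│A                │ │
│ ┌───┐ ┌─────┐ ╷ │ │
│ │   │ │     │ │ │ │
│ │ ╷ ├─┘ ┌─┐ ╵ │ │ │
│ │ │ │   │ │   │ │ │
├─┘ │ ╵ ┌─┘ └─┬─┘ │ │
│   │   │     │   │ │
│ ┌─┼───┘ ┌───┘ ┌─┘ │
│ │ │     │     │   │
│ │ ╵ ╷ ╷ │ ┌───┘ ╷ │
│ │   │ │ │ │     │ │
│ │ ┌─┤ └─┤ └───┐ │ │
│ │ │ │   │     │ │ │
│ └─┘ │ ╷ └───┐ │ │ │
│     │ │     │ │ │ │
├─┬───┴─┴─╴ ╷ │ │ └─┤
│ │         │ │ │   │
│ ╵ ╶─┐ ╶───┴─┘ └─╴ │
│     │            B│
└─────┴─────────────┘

Directions: right, right, right, right, right, right, right, right, down, down, down, left, down, left, left, down, down, right, right, down, down, down, right, right
Number of turns: 8

Solution:

┌─────────────────┬─┐
│A → → → → → → → ↓│ │
│ ┌───┐ ┌─────┐ ╷ │ │
│ │   │ │     │ │↓│ │
│ │ ╷ ├─┘ ┌─┐ ╵ │ │ │
│ │ │ │   │ │   │↓│ │
├─┘ │ ╵ ┌─┘ └─┬─┘ │ │
│   │   │     │↓ ↲│ │
│ ┌─┼───┘ ┌───┘ ┌─┘ │
│ │ │     │↓ ← ↲│   │
│ │ ╵ ╷ ╷ │ ┌───┘ ╷ │
│ │   │ │ │↓│     │ │
│ │ ┌─┤ └─┤ └───┐ │ │
│ │ │ │   │↳ → ↓│ │ │
│ └─┘ │ ╷ └───┐ │ │ │
│     │ │     │↓│ │ │
├─┬───┴─┴─╴ ╷ │ │ └─┤
│ │         │ │↓│   │
│ ╵ ╶─┐ ╶───┴─┘ └─╴ │
│     │        ↳ → B│
└─────┴─────────────┘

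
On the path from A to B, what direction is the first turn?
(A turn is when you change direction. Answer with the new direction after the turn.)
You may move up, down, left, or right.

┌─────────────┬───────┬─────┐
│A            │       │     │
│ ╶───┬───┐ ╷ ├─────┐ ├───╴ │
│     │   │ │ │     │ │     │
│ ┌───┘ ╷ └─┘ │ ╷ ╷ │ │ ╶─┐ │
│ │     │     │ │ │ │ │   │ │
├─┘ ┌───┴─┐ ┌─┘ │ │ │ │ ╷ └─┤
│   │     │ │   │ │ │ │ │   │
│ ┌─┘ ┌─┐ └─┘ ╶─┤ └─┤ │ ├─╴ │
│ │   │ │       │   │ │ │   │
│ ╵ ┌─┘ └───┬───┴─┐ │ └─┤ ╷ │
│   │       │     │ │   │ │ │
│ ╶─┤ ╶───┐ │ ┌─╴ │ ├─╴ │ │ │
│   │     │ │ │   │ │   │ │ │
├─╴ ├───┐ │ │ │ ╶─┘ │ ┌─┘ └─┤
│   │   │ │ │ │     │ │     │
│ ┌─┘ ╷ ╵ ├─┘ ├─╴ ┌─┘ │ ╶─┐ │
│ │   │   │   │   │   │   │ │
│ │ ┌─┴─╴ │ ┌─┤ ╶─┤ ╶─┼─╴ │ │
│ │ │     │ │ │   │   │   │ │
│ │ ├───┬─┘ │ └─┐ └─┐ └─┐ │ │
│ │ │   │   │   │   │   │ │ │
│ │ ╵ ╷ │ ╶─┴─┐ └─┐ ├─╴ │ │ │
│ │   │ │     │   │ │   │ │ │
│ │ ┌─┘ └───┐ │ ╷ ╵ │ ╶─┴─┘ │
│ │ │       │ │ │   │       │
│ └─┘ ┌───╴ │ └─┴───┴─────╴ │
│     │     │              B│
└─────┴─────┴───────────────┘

Directions: right, right, right, right, right, right, down, down, left, left, up, left, down, left, left, down, left, down, down, right, up, right, up, right, right, down, right, right, up, right, up, up, right, down, down, down, right, down, down, down, left, left, up, right, up, left, left, down, down, down, left, down, down, left, down, right, right, down, down, right, right, right, right, right, right, right
First turn direction: down

Solution:

┌─────────────┬───────┬─────┐
│A → → → → → ↓│       │     │
│ ╶───┬───┐ ╷ ├─────┐ ├───╴ │
│     │↓ ↰│ │↓│↱ ↓  │ │     │
│ ┌───┘ ╷ └─┘ │ ╷ ╷ │ │ ╶─┐ │
│ │↓ ← ↲│↑ ← ↲│↑│↓│ │ │   │ │
├─┘ ┌───┴─┐ ┌─┘ │ │ │ │ ╷ └─┤
│↓ ↲│↱ → ↓│ │↱ ↑│↓│ │ │ │   │
│ ┌─┘ ┌─┐ └─┘ ╶─┤ └─┤ │ ├─╴ │
│↓│↱ ↑│ │↳ → ↑  │↳ ↓│ │ │   │
│ ╵ ┌─┘ └───┬───┴─┐ │ └─┤ ╷ │
│↳ ↑│       │↓ ← ↰│↓│   │ │ │
│ ╶─┤ ╶───┐ │ ┌─╴ │ ├─╴ │ │ │
│   │     │ │↓│↱ ↑│↓│   │ │ │
├─╴ ├───┐ │ │ │ ╶─┘ │ ┌─┘ └─┤
│   │   │ │ │↓│↑ ← ↲│ │     │
│ ┌─┘ ╷ ╵ ├─┘ ├─╴ ┌─┘ │ ╶─┐ │
│ │   │   │↓ ↲│   │   │   │ │
│ │ ┌─┴─╴ │ ┌─┤ ╶─┤ ╶─┼─╴ │ │
│ │ │     │↓│ │   │   │   │ │
│ │ ├───┬─┘ │ └─┐ └─┐ └─┐ │ │
│ │ │   │↓ ↲│   │   │   │ │ │
│ │ ╵ ╷ │ ╶─┴─┐ └─┐ ├─╴ │ │ │
│ │   │ │↳ → ↓│   │ │   │ │ │
│ │ ┌─┘ └───┐ │ ╷ ╵ │ ╶─┴─┘ │
│ │ │       │↓│ │   │       │
│ └─┘ ┌───╴ │ └─┴───┴─────╴ │
│     │     │↳ → → → → → → B│
└─────┴─────┴───────────────┘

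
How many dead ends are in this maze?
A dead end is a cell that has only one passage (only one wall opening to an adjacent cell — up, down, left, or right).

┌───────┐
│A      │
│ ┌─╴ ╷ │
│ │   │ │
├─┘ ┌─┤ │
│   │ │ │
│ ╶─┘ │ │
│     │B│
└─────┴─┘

Checking each cell for number of passages:

Dead ends found at positions:
  (1, 0)
  (2, 2)
  (3, 3)
Total dead ends: 3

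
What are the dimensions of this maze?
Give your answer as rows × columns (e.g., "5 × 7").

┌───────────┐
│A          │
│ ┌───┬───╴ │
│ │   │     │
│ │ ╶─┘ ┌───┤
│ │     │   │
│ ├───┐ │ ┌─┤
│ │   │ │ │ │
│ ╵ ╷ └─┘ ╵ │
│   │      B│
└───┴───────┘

Counting the maze dimensions:
Rows (vertical): 5
Columns (horizontal): 6
Dimensions: 5 × 6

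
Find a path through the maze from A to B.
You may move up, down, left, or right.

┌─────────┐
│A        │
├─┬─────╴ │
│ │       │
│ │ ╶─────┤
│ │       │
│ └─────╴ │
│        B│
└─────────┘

Finding the shortest path through the maze:
Path length: 13 steps
Directions: right → right → right → right → down → left → left → left → down → right → right → right → down

Solution:

┌─────────┐
│A → → → ↓│
├─┬─────╴ │
│ │↓ ← ← ↲│
│ │ ╶─────┤
│ │↳ → → ↓│
│ └─────╴ │
│        B│
└─────────┘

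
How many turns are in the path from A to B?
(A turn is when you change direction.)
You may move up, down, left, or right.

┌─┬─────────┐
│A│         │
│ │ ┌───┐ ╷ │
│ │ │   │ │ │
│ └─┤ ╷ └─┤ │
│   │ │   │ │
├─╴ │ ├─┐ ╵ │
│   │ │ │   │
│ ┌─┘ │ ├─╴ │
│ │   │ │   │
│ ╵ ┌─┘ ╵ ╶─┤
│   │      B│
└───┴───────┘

Directions: down, down, right, down, left, down, down, right, up, right, up, up, up, right, down, right, down, right, down, left, down, right
Number of turns: 17

Solution:

┌─┬─────────┐
│A│         │
│ │ ┌───┐ ╷ │
│↓│ │↱ ↓│ │ │
│ └─┤ ╷ └─┤ │
│↳ ↓│↑│↳ ↓│ │
├─╴ │ ├─┐ ╵ │
│↓ ↲│↑│ │↳ ↓│
│ ┌─┘ │ ├─╴ │
│↓│↱ ↑│ │↓ ↲│
│ ╵ ┌─┘ ╵ ╶─┤
│↳ ↑│    ↳ B│
└───┴───────┘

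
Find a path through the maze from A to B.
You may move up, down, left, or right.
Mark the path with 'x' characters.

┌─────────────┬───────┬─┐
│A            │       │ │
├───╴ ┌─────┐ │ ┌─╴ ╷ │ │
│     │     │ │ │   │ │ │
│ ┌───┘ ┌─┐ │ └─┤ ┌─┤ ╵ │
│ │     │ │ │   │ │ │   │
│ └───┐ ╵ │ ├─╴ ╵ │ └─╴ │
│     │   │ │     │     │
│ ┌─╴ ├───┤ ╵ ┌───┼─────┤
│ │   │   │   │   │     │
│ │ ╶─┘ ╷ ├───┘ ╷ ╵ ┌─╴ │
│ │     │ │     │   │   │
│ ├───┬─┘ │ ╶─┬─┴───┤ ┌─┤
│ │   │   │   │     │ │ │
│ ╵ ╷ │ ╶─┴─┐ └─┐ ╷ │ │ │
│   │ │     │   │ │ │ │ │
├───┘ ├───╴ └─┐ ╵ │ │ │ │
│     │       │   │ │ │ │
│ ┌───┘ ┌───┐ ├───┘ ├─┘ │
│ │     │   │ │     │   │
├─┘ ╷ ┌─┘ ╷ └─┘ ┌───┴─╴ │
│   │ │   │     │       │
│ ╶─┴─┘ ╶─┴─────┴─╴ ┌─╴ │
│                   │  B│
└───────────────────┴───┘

Finding the shortest path through the maze:
Path length: 44 steps
Directions: right → right → down → left → left → down → down → right → right → down → left → down → right → right → up → right → down → down → left → down → right → right → down → left → left → down → left → left → down → left → down → right → right → right → right → right → right → right → right → right → up → right → right → down

Solution:

┌─────────────┬───────┬─┐
│A x x        │       │ │
├───╴ ┌─────┐ │ ┌─╴ ╷ │ │
│x x x│     │ │ │   │ │ │
│ ┌───┘ ┌─┐ │ └─┤ ┌─┤ ╵ │
│x│     │ │ │   │ │ │   │
│ └───┐ ╵ │ ├─╴ ╵ │ └─╴ │
│x x x│   │ │     │     │
│ ┌─╴ ├───┤ ╵ ┌───┼─────┤
│ │x x│x x│   │   │     │
│ │ ╶─┘ ╷ ├───┘ ╷ ╵ ┌─╴ │
│ │x x x│x│     │   │   │
│ ├───┬─┘ │ ╶─┬─┴───┤ ┌─┤
│ │   │x x│   │     │ │ │
│ ╵ ╷ │ ╶─┴─┐ └─┐ ╷ │ │ │
│   │ │x x x│   │ │ │ │ │
├───┘ ├───╴ └─┐ ╵ │ │ │ │
│     │x x x  │   │ │ │ │
│ ┌───┘ ┌───┐ ├───┘ ├─┘ │
│ │x x x│   │ │     │   │
├─┘ ╷ ┌─┘ ╷ └─┘ ┌───┴─╴ │
│x x│ │   │     │  x x x│
│ ╶─┴─┘ ╶─┴─────┴─╴ ┌─╴ │
│x x x x x x x x x x│  B│
└───────────────────┴───┘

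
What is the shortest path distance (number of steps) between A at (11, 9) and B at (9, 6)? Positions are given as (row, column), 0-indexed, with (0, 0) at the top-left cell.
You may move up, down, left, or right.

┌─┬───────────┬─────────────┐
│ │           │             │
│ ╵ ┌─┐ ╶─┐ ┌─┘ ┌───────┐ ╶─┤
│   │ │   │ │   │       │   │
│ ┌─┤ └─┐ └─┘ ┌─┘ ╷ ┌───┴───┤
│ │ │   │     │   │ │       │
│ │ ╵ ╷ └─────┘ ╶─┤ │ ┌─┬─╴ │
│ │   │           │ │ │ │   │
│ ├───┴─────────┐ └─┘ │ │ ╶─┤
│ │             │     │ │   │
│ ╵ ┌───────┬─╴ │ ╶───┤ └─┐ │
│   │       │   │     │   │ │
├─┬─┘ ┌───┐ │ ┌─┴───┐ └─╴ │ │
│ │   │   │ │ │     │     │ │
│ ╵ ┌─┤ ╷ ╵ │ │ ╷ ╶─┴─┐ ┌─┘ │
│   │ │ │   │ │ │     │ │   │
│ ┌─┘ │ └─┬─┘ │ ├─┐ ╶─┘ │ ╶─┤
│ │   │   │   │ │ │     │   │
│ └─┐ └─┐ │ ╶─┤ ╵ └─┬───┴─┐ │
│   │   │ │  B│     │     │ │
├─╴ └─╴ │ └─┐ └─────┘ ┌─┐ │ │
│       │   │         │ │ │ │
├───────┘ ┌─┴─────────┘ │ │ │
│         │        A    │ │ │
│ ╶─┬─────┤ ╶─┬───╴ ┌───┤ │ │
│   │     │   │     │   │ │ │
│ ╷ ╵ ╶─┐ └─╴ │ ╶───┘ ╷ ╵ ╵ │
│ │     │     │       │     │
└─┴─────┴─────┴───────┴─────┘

Finding path from (11, 9) to (9, 6):
Path: (11,9) → (12,9) → (12,8) → (12,7) → (13,7) → (13,8) → (13,9) → (13,10) → (12,10) → (12,11) → (13,11) → (13,12) → (12,12) → (11,12) → (10,12) → (9,12) → (9,11) → (9,10) → (10,10) → (10,9) → (10,8) → (10,7) → (10,6) → (9,6)
Distance: 23 steps

Solution:

┌─┬───────────┬─────────────┐
│ │           │             │
│ ╵ ┌─┐ ╶─┐ ┌─┘ ┌───────┐ ╶─┤
│   │ │   │ │   │       │   │
│ ┌─┤ └─┐ └─┘ ┌─┘ ╷ ┌───┴───┤
│ │ │   │     │   │ │       │
│ │ ╵ ╷ └─────┘ ╶─┤ │ ┌─┬─╴ │
│ │   │           │ │ │ │   │
│ ├───┴─────────┐ └─┘ │ │ ╶─┤
│ │             │     │ │   │
│ ╵ ┌───────┬─╴ │ ╶───┤ └─┐ │
│   │       │   │     │   │ │
├─┬─┘ ┌───┐ │ ┌─┴───┐ └─╴ │ │
│ │   │   │ │ │     │     │ │
│ ╵ ┌─┤ ╷ ╵ │ │ ╷ ╶─┴─┐ ┌─┘ │
│   │ │ │   │ │ │     │ │   │
│ ┌─┘ │ └─┬─┘ │ ├─┐ ╶─┘ │ ╶─┤
│ │   │   │   │ │ │     │   │
│ └─┐ └─┐ │ ╶─┤ ╵ └─┬───┴─┐ │
│   │   │ │  B│     │↓ ← ↰│ │
├─╴ └─╴ │ └─┐ └─────┘ ┌─┐ │ │
│       │   │↑ ← ← ← ↲│ │↑│ │
├───────┘ ┌─┴─────────┘ │ │ │
│         │        A    │↑│ │
│ ╶─┬─────┤ ╶─┬───╴ ┌───┤ │ │
│   │     │   │↓ ← ↲│↱ ↓│↑│ │
│ ╷ ╵ ╶─┐ └─╴ │ ╶───┘ ╷ ╵ ╵ │
│ │     │     │↳ → → ↑│↳ ↑  │
└─┴─────┴─────┴───────┴─────┘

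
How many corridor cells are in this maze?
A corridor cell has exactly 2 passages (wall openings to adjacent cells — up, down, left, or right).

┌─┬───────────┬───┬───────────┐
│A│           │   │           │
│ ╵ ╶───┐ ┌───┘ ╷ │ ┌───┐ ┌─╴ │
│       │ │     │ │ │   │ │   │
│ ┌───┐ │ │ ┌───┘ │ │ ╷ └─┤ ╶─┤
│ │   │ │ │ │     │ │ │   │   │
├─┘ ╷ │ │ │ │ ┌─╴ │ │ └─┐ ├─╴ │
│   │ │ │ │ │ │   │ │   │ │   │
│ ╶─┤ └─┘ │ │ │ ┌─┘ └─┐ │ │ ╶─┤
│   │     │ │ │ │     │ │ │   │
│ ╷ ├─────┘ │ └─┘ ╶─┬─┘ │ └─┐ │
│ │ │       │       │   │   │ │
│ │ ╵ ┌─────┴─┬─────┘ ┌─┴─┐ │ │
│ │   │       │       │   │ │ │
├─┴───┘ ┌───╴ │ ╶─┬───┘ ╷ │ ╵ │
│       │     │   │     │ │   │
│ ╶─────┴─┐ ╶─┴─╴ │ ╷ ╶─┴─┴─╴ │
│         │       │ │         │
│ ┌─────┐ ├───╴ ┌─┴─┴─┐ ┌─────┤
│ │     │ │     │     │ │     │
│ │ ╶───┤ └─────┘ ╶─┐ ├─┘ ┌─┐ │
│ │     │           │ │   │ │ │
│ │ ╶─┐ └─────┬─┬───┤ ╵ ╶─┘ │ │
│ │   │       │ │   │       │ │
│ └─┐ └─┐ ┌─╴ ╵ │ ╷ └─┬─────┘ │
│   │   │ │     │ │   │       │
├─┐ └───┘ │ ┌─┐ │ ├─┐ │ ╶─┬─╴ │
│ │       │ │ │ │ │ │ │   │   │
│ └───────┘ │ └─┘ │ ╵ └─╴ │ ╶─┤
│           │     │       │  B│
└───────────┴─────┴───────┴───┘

Counting cells with exactly 2 passages:
Total corridor cells: 179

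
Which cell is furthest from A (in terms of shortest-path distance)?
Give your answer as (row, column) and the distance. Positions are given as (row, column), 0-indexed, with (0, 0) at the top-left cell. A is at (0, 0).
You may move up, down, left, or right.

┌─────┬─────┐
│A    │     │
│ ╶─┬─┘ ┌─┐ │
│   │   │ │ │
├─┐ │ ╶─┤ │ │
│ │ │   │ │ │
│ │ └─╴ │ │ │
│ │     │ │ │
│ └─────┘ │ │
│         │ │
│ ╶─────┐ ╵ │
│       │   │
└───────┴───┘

Computing BFS distances from A to all cells:
Furthest cell: (5, 3)
Distance: 28 steps

Path from A to the furthest cell:

┌─────┬─────┐
│A    │↱ → ↓│
│ ╶─┬─┘ ┌─┐ │
│↳ ↓│↱ ↑│ │↓│
├─┐ │ ╶─┤ │ │
│ │↓│↑ ↰│ │↓│
│ │ └─╴ │ │ │
│ │↳ → ↑│ │↓│
│ └─────┘ │ │
│↓ ← ← ← ↰│↓│
│ ╶─────┐ ╵ │
│↳ → → B│↑ ↲│
└───────┴───┘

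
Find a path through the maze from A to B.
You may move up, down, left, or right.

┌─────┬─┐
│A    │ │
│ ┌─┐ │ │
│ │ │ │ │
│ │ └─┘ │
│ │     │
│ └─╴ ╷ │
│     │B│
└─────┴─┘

Finding the shortest path through the maze:
Path length: 8 steps
Directions: down → down → down → right → right → up → right → down

Solution:

┌─────┬─┐
│A    │ │
│ ┌─┐ │ │
│↓│ │ │ │
│ │ └─┘ │
│↓│  ↱ ↓│
│ └─╴ ╷ │
│↳ → ↑│B│
└─────┴─┘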